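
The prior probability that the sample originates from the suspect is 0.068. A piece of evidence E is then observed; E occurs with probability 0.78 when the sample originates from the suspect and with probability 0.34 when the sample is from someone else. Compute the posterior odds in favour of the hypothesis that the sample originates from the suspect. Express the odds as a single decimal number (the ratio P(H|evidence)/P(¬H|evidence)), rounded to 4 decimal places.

Prior odds = 0.068/(1−0.068) = 0.072961. In log-odds, ln(0.072961) = -2.6178.
Add log likelihood ratio: ln(2.2941) = 0.83035.
Posterior log-odds = -1.7875, so posterior odds = exp(-1.7875) = 0.16738.

Posterior odds ≈ 0.1674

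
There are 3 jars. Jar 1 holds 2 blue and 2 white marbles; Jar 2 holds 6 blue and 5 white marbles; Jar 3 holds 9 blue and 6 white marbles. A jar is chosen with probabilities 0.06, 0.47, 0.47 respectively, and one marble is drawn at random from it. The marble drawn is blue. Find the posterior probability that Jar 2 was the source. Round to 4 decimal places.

Tabulate prior·likelihood by source: [1] prior 0.06, lik 0.5, product 0.03000; [2] prior 0.47, lik 0.5455, product 0.2564; [3] prior 0.47, lik 0.6, product 0.2820.
Normalizing constant = 0.56836; the posterior for Jar 2 is its product over the sum, 0.2564/0.56836 = 0.4511.

Posterior probability ≈ 0.4511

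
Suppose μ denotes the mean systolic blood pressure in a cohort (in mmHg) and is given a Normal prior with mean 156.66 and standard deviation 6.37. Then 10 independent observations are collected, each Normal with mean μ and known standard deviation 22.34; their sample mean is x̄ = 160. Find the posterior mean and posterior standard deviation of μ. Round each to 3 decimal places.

With known σ, the Normal prior is conjugate. Weight on the data is w = (n/σ²)/(n/σ² + 1/τ₀²) = 0.0200370/(0.0200370+0.0246446) = 0.44844.
Posterior mean = w·x̄ + (1−w)·μ₀ = 0.44844·160 + 0.55156·156.66 = 158.158. Posterior variance = 1/(0.0200370+0.0246446) = 22.3806, so SD = 4.731.

Posterior mean ≈ 158.158; posterior SD ≈ 4.731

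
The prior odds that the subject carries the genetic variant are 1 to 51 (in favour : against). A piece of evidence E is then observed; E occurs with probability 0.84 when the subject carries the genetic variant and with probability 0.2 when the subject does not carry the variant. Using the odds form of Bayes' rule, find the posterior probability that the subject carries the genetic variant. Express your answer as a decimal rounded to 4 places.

Posterior probability ≈ 0.0761

Prior odds = 1/51 = 0.019608. In log-odds, ln(0.019608) = -3.9318.
Add log likelihood ratio: ln(4.2000) = 1.4351.
Posterior log-odds = -2.4967, so posterior odds = exp(-2.4967) = 0.082353. Converting, P(H|E) = 0.082353/1.0824 = 0.0761.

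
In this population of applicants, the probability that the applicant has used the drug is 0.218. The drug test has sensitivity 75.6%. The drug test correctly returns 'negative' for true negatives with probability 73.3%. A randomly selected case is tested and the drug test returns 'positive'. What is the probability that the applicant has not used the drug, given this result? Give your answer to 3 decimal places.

P(¬H | E) ≈ 0.559

Write H for 'the applicant has used the drug'. Prior odds H:¬H = 0.218/0.782 = 0.27877. For the 'positive' outcome, the likelihood ratio is 0.756/0.267 = 2.8315.
Posterior odds = 0.27877 × 2.8315 = 0.78933, so P(H|E) = 0.78933/(1+0.78933) = 0.441. Then P(¬H|E) = 1 − 0.441 = 0.559.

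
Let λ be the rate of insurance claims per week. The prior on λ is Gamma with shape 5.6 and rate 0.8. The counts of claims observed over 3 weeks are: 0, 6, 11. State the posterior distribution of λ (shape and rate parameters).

Posterior: Gamma(shape=22.6, rate=3.8)

Total count ∑xᵢ = 17 over n = 3 weeks.
Gamma is conjugate to the Poisson likelihood: posterior is Gamma(shape = 5.6+17 = 22.6, rate = 0.8+3 = 3.8).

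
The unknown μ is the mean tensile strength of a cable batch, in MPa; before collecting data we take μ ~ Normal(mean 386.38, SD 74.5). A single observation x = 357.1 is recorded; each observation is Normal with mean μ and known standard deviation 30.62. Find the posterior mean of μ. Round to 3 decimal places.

Posterior mean ≈ 361.331

With known σ, the Normal prior is conjugate. Weight on the data is w = (n/σ²)/(n/σ² + 1/τ₀²) = 0.00106657/(0.00106657+0.00018017) = 0.85549.
Posterior mean = w·x̄ + (1−w)·μ₀ = 0.85549·357.1 + 0.14451·386.38 = 361.331.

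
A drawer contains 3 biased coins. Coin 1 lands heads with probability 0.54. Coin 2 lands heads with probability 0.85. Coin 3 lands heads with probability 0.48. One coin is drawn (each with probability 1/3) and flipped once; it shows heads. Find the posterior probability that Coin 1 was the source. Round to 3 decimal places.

Tabulate prior·likelihood by source: [1] prior 0.333333, lik 0.54, product 0.1800; [2] prior 0.333333, lik 0.85, product 0.2833; [3] prior 0.333333, lik 0.48, product 0.1600.
Normalizing constant = 0.62333; the posterior for Coin 1 is its product over the sum, 0.1800/0.62333 = 0.289.

Posterior probability ≈ 0.289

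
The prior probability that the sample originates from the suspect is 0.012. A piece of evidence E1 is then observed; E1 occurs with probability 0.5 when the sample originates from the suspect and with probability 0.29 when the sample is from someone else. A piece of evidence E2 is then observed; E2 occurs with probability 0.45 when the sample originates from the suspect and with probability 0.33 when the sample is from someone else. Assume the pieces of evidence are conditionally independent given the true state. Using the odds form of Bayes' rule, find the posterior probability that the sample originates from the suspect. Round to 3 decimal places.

Prior odds = 0.012/(1−0.012) = 0.012146.
Likelihood ratio for E1 = 0.5/0.29 = 1.7241.
Likelihood ratio for E2 = 0.45/0.33 = 1.3636.
Posterior odds = prior odds × LR₁ × LR₂ = 0.028556.
Posterior probability = odds/(1+odds) = 0.028556/1.0286 = 0.028.

Posterior probability ≈ 0.028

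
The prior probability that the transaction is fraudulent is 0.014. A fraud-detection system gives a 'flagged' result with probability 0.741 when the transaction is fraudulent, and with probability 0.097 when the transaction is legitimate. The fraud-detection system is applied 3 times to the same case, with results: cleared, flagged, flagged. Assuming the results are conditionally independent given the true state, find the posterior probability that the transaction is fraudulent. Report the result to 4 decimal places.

With H the event that the transaction is fraudulent, the joint likelihood of the observed sequence is P(data|H) = 0.259·0.741·0.741 = 0.14221 and P(data|¬H) = 0.903·0.097·0.097 = 0.0084963.
Bayes: P(H|data) = 0.014·0.14221 / (0.014·0.14221 + 0.986·0.0084963) = 0.0019910/0.010368 = 0.1920.

Posterior P(H) ≈ 0.1920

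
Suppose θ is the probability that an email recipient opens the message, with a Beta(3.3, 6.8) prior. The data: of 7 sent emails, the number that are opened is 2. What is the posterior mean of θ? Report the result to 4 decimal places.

Observing 2 successes and 5 failures updates Beta(3.3, 6.8) by adding the success and failure counts to the two shape parameters: α = 3.3+2 = 5.3, β = 6.8+5 = 11.8.
E[θ | data] = 5.3/(5.3+11.8) = 0.3099.

Posterior mean ≈ 0.3099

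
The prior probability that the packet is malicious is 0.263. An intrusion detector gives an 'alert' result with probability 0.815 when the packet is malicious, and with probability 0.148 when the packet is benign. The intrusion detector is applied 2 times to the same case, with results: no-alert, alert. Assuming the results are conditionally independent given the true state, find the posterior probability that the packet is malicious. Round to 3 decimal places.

Let H be the event that the packet is malicious; start with P(H) = 0.263. P('alert'|H) = 0.815, P('alert'|¬H) = 0.148.
Update on result 1 ('no-alert'): P(H) ← 0.185·0.2630 / (0.185·0.2630 + 0.852·0.7370) = 0.048655/0.67658 = 0.0719.
Update on result 2 ('alert'): P(H) ← 0.815·0.0719 / (0.815·0.0719 + 0.148·0.9281) = 0.058609/0.19597 = 0.2991.

Posterior P(H) ≈ 0.299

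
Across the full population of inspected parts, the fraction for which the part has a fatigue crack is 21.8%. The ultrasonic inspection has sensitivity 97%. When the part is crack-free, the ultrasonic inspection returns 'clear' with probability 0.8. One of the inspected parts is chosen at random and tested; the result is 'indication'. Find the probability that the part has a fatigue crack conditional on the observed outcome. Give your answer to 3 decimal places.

Let H be the event that the part has a fatigue crack. P(H) = 0.218, so P(¬H) = 0.782. With E the 'indication' result, P(E|H) = 0.97 and P(E|¬H) = 0.2.
P(E) = 0.97·0.218 + 0.2·0.782 = 0.21146 + 0.15640 = 0.36786.
By Bayes' theorem, P(H|E) = 0.21146 / 0.36786 = 0.575.

P(H | E) ≈ 0.575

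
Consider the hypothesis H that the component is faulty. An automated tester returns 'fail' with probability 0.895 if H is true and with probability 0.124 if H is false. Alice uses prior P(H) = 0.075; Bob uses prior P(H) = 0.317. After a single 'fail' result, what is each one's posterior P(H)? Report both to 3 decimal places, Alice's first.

P('+'|H) = 0.895, P('+'|¬H) = 0.124.
Alice: numerator 0.895·0.075 = 0.067125; evidence = 0.067125+0.124·0.925 = 0.18183; posterior = 0.369.
Bob: numerator 0.895·0.317 = 0.28371; evidence = 0.28371+0.124·0.683 = 0.36841; posterior = 0.770.

Alice: 0.369; Bob: 0.770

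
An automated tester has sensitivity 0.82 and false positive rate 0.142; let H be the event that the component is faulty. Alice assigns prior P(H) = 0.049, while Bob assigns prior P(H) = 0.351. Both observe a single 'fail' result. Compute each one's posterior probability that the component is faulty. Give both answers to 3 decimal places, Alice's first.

Alice: 0.229; Bob: 0.757

The likelihood ratio for a 'fail' result is 0.82/0.142 = 5.7746.
Alice: prior odds 0.049/0.951 = 0.051525; posterior odds 0.29754; posterior probability 0.229.
Bob: prior odds 0.351/0.649 = 0.54083; posterior odds 3.1231; posterior probability 0.757.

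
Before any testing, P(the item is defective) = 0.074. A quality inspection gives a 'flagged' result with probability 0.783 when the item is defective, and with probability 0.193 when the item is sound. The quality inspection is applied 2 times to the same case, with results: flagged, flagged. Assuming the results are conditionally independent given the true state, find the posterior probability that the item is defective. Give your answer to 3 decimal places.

Let H be the event that the item is defective; start with P(H) = 0.074. P('flagged'|H) = 0.783, P('flagged'|¬H) = 0.193.
Update on result 1 ('flagged'): P(H) ← 0.783·0.0740 / (0.783·0.0740 + 0.193·0.9260) = 0.057942/0.23666 = 0.2448.
Update on result 2 ('flagged'): P(H) ← 0.783·0.2448 / (0.783·0.2448 + 0.193·0.7552) = 0.19170/0.33745 = 0.5681.

Posterior P(H) ≈ 0.568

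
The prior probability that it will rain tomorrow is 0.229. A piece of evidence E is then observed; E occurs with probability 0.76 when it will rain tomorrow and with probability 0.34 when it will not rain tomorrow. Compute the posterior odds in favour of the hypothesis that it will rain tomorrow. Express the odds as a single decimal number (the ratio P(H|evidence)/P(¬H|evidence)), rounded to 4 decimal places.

Prior odds = 0.229/(1−0.229) = 0.29702.
Likelihood ratio for E = 0.76/0.34 = 2.2353.
Posterior odds = prior odds × LR = 0.66392.

Posterior odds ≈ 0.6639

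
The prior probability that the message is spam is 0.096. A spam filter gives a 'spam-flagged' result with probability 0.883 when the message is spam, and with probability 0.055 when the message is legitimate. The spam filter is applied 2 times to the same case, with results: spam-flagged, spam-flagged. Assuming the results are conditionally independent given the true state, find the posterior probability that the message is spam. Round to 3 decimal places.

Posterior P(H) ≈ 0.965

Let H be the event that the message is spam; start with P(H) = 0.096. P('spam-flagged'|H) = 0.883, P('spam-flagged'|¬H) = 0.055.
Update on result 1 ('spam-flagged'): P(H) ← 0.883·0.0960 / (0.883·0.0960 + 0.055·0.9040) = 0.084768/0.13449 = 0.6303.
Update on result 2 ('spam-flagged'): P(H) ← 0.883·0.6303 / (0.883·0.6303 + 0.055·0.3697) = 0.55656/0.57689 = 0.9648.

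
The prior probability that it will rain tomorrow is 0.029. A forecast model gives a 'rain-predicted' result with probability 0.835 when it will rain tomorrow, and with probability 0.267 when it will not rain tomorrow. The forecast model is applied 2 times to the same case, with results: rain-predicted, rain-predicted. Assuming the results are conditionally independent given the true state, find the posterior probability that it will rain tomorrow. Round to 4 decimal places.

Let H be the event that it will rain tomorrow; start with P(H) = 0.029. P('rain-predicted'|H) = 0.835, P('rain-predicted'|¬H) = 0.267.
Update on result 1 ('rain-predicted'): P(H) ← 0.835·0.0290 / (0.835·0.0290 + 0.267·0.9710) = 0.024215/0.28347 = 0.0854.
Update on result 2 ('rain-predicted'): P(H) ← 0.835·0.0854 / (0.835·0.0854 + 0.267·0.9146) = 0.071328/0.31552 = 0.2261.

Posterior P(H) ≈ 0.2261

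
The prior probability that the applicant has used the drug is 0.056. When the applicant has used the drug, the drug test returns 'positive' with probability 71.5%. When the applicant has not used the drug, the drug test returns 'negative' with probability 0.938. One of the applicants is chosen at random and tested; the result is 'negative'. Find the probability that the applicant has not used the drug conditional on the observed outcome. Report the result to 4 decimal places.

P(¬H | E) ≈ 0.9823

Write H for 'the applicant has used the drug'. Prior odds H:¬H = 0.056/0.944 = 0.059322. For the 'negative' outcome, the likelihood ratio is 0.285/0.938 = 0.30384.
Posterior odds = 0.059322 × 0.30384 = 0.018024, so P(H|E) = 0.018024/(1+0.018024) = 0.0177. Then P(¬H|E) = 1 − 0.0177 = 0.9823.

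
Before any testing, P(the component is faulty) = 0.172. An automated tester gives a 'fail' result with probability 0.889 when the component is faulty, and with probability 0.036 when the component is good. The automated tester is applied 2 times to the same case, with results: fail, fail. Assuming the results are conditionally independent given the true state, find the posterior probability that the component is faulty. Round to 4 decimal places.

Posterior P(H) ≈ 0.9922

Let H be the event that the component is faulty; start with P(H) = 0.172. P('fail'|H) = 0.889, P('fail'|¬H) = 0.036.
Update on result 1 ('fail'): P(H) ← 0.889·0.1720 / (0.889·0.1720 + 0.036·0.8280) = 0.15291/0.18272 = 0.8369.
Update on result 2 ('fail'): P(H) ← 0.889·0.8369 / (0.889·0.8369 + 0.036·0.1631) = 0.74397/0.74984 = 0.9922.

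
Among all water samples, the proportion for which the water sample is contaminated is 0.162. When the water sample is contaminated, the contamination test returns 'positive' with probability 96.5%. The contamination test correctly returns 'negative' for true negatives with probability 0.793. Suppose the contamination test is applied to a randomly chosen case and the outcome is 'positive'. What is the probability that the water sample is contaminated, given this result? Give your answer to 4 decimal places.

P(H | E) ≈ 0.4740

Write H for 'the water sample is contaminated'. Prior odds H:¬H = 0.162/0.838 = 0.19332. For the 'positive' outcome, the likelihood ratio is 0.965/0.207 = 4.6618.
Posterior odds = 0.19332 × 4.6618 = 0.90121, so P(H|E) = 0.90121/(1+0.90121) = 0.4740.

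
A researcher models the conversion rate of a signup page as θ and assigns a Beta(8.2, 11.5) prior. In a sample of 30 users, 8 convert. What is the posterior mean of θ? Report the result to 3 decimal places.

Observing 8 successes and 22 failures updates Beta(8.2, 11.5) by adding the success and failure counts to the two shape parameters: α = 8.2+8 = 16.2, β = 11.5+22 = 33.5.
E[θ | data] = 16.2/(16.2+33.5) = 0.326.

Posterior mean ≈ 0.326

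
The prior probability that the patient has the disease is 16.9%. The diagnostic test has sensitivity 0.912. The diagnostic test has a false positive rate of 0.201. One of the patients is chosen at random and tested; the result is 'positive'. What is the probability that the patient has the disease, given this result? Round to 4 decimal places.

Let H be the event that the patient has the disease. P(H) = 0.169, so P(¬H) = 0.831. With E the 'positive' result, P(E|H) = 0.912 and P(E|¬H) = 0.201.
P(E) = 0.912·0.169 + 0.201·0.831 = 0.15413 + 0.16703 = 0.32116.
By Bayes' theorem, P(H|E) = 0.15413 / 0.32116 = 0.4799.

P(H | E) ≈ 0.4799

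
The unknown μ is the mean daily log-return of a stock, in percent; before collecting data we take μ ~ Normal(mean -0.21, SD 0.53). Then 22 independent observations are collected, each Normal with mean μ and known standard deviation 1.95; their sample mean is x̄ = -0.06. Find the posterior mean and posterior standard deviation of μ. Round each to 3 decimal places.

With known σ, the Normal prior is conjugate. Weight on the data is w = (n/σ²)/(n/σ² + 1/τ₀²) = 5.78567/(5.78567+3.55999) = 0.61908.
Posterior mean = w·x̄ + (1−w)·μ₀ = 0.61908·-0.06 + 0.38092·-0.21 = -0.117. Posterior variance = 1/(5.78567+3.55999) = 0.107002, so SD = 0.327.

Posterior mean ≈ -0.117; posterior SD ≈ 0.327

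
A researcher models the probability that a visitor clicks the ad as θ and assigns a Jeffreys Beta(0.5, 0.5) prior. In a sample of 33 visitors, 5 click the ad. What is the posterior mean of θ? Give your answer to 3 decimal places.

Posterior mean ≈ 0.162

Observing 5 successes and 28 failures updates Beta(0.5, 0.5) by adding the success and failure counts to the two shape parameters: α = 0.5+5 = 5.5, β = 0.5+28 = 28.5.
E[θ | data] = 5.5/(5.5+28.5) = 0.162.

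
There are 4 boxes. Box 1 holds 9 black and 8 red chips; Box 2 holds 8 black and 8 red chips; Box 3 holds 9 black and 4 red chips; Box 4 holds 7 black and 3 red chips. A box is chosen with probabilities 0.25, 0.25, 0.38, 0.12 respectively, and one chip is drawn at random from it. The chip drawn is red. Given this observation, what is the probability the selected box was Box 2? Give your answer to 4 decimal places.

Tabulate prior·likelihood by source: [1] prior 0.25, lik 0.4706, product 0.1176; [2] prior 0.25, lik 0.5, product 0.1250; [3] prior 0.38, lik 0.3077, product 0.1169; [4] prior 0.12, lik 0.3, product 0.03600.
Normalizing constant = 0.39557; the posterior for Box 2 is its product over the sum, 0.1250/0.39557 = 0.3160.

Posterior probability ≈ 0.3160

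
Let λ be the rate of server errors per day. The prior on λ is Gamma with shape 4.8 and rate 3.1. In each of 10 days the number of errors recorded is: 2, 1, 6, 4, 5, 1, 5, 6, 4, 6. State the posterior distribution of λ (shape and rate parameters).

Posterior: Gamma(shape=44.8, rate=13.1)

The Poisson likelihood adds the total count to the shape and the number of exposure periods to the rate. Here ∑xᵢ = 40 and n = 10, so shape 4.8→44.8 and rate 3.1→13.1.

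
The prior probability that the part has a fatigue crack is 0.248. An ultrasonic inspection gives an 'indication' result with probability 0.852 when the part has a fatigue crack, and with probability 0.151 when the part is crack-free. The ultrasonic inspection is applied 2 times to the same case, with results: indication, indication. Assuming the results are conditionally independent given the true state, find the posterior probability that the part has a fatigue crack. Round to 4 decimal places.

Posterior P(H) ≈ 0.9130

Let H be the event that the part has a fatigue crack; start with P(H) = 0.248. P('indication'|H) = 0.852, P('indication'|¬H) = 0.151.
Update on result 1 ('indication'): P(H) ← 0.852·0.2480 / (0.852·0.2480 + 0.151·0.7520) = 0.21130/0.32485 = 0.6504.
Update on result 2 ('indication'): P(H) ← 0.852·0.6504 / (0.852·0.6504 + 0.151·0.3496) = 0.55418/0.60696 = 0.9130.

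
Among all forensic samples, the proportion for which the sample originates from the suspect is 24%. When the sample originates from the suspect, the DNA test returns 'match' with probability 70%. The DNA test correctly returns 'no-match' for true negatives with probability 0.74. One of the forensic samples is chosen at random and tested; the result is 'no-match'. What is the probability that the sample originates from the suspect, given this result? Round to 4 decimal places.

Write H for 'the sample originates from the suspect'. Prior odds H:¬H = 0.24/0.76 = 0.31579. For the 'no-match' outcome, the likelihood ratio is 0.3/0.74 = 0.40541.
Posterior odds = 0.31579 × 0.40541 = 0.12802, so P(H|E) = 0.12802/(1+0.12802) = 0.1135.

P(H | E) ≈ 0.1135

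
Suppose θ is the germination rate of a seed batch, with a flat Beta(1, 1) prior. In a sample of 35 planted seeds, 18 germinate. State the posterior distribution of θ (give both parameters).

Observing 18 successes and 17 failures updates Beta(1, 1) by adding the success and failure counts to the two shape parameters: α = 1+18 = 19, β = 1+17 = 18.

Posterior: Beta(19, 18)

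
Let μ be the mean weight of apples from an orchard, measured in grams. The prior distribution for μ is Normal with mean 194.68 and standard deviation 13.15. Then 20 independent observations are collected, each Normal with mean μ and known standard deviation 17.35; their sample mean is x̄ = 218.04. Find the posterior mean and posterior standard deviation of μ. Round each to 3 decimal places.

Posterior mean ≈ 216.170; posterior SD ≈ 3.721

With known σ, the Normal prior is conjugate. Weight on the data is w = (n/σ²)/(n/σ² + 1/τ₀²) = 0.0664402/(0.0664402+0.00578294) = 0.91993.
Posterior mean = w·x̄ + (1−w)·μ₀ = 0.91993·218.04 + 0.080070·194.68 = 216.170. Posterior variance = 1/(0.0664402+0.00578294) = 13.8460, so SD = 3.721.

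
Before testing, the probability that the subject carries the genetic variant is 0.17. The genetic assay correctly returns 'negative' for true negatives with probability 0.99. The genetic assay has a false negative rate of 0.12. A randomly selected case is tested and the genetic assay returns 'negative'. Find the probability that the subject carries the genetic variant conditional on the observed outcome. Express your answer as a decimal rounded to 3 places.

Let H be the event that the subject carries the genetic variant. P(H) = 0.17, so P(¬H) = 0.83. With E the 'negative' result, P(E|H) = 0.12 and P(E|¬H) = 0.99.
P(E) = 0.12·0.17 + 0.99·0.83 = 0.020400 + 0.82170 = 0.84210.
By Bayes' theorem, P(H|E) = 0.020400 / 0.84210 = 0.024.

P(H | E) ≈ 0.024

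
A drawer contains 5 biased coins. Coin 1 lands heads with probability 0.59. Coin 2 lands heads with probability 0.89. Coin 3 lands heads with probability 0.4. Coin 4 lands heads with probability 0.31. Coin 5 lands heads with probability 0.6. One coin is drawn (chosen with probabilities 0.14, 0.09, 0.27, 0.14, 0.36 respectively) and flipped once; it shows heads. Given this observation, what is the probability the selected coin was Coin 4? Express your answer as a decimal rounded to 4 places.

Posterior probability ≈ 0.0819

P(heads|C1) = 0.59; P(heads|C2) = 0.89; P(heads|C3) = 0.4; P(heads|C4) = 0.31; P(heads|C5) = 0.6.
Prior × likelihood for each source: 0.14·0.59=0.08260, 0.09·0.89=0.08010, 0.27·0.4=0.1080, 0.14·0.31=0.04340, 0.36·0.6=0.2160. Summing gives P(heads) = 0.53010.
P(Coin 4 | heads) = 0.04340 / 0.53010 = 0.0819.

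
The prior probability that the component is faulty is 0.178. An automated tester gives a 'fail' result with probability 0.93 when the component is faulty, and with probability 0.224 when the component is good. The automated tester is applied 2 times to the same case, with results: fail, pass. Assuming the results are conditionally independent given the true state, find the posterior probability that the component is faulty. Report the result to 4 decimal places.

With H the event that the component is faulty, the joint likelihood of the observed sequence is P(data|H) = 0.93·0.07 = 0.065100 and P(data|¬H) = 0.224·0.776 = 0.17382.
Bayes: P(H|data) = 0.178·0.065100 / (0.178·0.065100 + 0.822·0.17382) = 0.011588/0.15447 = 0.0750.

Posterior P(H) ≈ 0.0750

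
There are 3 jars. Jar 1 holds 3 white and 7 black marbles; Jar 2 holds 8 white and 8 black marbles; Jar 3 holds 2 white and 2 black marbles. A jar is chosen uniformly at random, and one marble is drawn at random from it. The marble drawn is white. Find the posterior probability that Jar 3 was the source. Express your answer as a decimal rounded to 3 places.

P(white|Jar 1) = 0.3; P(white|Jar 2) = 0.5; P(white|Jar 3) = 0.5.
Prior × likelihood for each source: 0.333333·0.3=0.1000, 0.333333·0.5=0.1667, 0.333333·0.5=0.1667. Summing gives P(white) = 0.43333.
P(Jar 3 | white) = 0.1667 / 0.43333 = 0.385.

Posterior probability ≈ 0.385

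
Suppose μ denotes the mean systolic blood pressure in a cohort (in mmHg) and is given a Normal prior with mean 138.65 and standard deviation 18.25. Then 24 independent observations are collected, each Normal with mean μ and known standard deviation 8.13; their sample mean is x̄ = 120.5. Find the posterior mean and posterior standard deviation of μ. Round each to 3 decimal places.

Posterior mean ≈ 120.649; posterior SD ≈ 1.653

With known σ, the Normal prior is conjugate. Weight on the data is w = (n/σ²)/(n/σ² + 1/τ₀²) = 0.363103/(0.363103+0.00300244) = 0.99180.
Posterior mean = w·x̄ + (1−w)·μ₀ = 0.99180·120.5 + 0.0082010·138.65 = 120.649. Posterior variance = 1/(0.363103+0.00300244) = 2.73145, so SD = 1.653.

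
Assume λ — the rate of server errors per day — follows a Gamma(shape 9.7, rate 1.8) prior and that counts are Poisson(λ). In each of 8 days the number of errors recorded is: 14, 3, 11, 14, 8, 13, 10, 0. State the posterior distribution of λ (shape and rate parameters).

Posterior: Gamma(shape=82.7, rate=9.8)

Total count ∑xᵢ = 73 over n = 8 days.
Gamma is conjugate to the Poisson likelihood: posterior is Gamma(shape = 9.7+73 = 82.7, rate = 1.8+8 = 9.8).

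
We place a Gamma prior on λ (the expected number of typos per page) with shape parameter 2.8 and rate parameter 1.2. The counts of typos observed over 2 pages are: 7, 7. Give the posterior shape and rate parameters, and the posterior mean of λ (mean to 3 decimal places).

Total count ∑xᵢ = 14 over n = 2 pages.
Gamma is conjugate to the Poisson likelihood: posterior is Gamma(shape = 2.8+14 = 16.8, rate = 1.2+2 = 3.2).
E[λ | data] = 16.8/3.2 = 5.250.

Posterior: Gamma(shape=16.8, rate=3.2); mean ≈ 5.250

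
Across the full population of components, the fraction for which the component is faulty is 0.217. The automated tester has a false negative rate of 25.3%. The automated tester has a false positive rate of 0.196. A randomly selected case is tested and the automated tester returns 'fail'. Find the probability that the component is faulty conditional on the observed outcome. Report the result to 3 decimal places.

P(H | E) ≈ 0.514

Let H be the event that the component is faulty. P(H) = 0.217, so P(¬H) = 0.783. With E the 'fail' result, P(E|H) = 0.747 and P(E|¬H) = 0.196.
P(E) = 0.747·0.217 + 0.196·0.783 = 0.16210 + 0.15347 = 0.31557.
By Bayes' theorem, P(H|E) = 0.16210 / 0.31557 = 0.514.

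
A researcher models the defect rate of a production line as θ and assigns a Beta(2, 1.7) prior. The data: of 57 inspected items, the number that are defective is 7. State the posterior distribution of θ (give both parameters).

The binomial likelihood is conjugate to the Beta prior: with 7 successes and 50 failures, the posterior is Beta(2+7, 1.7+50) = Beta(9, 51.7).

Posterior: Beta(9, 51.7)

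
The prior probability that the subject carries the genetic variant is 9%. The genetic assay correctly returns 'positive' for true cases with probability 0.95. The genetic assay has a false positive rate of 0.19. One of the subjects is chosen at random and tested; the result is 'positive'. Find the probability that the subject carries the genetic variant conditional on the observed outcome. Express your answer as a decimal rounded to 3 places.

Write H for 'the subject carries the genetic variant'. Prior odds H:¬H = 0.09/0.91 = 0.098901. For the 'positive' outcome, the likelihood ratio is 0.95/0.19 = 5.0000.
Posterior odds = 0.098901 × 5.0000 = 0.49451, so P(H|E) = 0.49451/(1+0.49451) = 0.331.

P(H | E) ≈ 0.331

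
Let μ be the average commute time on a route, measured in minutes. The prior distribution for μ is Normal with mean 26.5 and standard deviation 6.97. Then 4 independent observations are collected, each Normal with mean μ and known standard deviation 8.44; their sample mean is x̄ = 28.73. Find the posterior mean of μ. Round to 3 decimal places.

With known σ, the Normal prior is conjugate. Weight on the data is w = (n/σ²)/(n/σ² + 1/τ₀²) = 0.0561533/(0.0561533+0.0205842) = 0.73176.
Posterior mean = w·x̄ + (1−w)·μ₀ = 0.73176·28.73 + 0.26824·26.5 = 28.132.

Posterior mean ≈ 28.132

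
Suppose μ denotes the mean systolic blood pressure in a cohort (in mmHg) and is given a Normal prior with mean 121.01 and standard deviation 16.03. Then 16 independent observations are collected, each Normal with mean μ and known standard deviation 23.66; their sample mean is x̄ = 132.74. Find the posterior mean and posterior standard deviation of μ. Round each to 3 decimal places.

Posterior mean ≈ 131.334; posterior SD ≈ 5.549

With known σ, the Normal prior is conjugate. Weight on the data is w = (n/σ²)/(n/σ² + 1/τ₀²) = 0.0285819/(0.0285819+0.00389164) = 0.88016.
Posterior mean = w·x̄ + (1−w)·μ₀ = 0.88016·132.74 + 0.11984·121.01 = 131.334. Posterior variance = 1/(0.0285819+0.00389164) = 30.7943, so SD = 5.549.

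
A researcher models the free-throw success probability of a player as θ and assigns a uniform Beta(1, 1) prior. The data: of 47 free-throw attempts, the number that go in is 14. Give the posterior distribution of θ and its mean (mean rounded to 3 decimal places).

The binomial likelihood is conjugate to the Beta prior: with 14 successes and 33 failures, the posterior is Beta(1+14, 1+33) = Beta(15, 34).
E[θ | data] = 15/(15+34) = 0.306.

Posterior: Beta(15, 34); mean ≈ 0.306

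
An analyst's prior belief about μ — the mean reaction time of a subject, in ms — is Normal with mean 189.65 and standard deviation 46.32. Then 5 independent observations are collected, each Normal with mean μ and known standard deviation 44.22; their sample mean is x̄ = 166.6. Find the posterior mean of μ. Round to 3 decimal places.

Posterior mean ≈ 170.154

With known σ, the Normal prior is conjugate. Weight on the data is w = (n/σ²)/(n/σ² + 1/τ₀²) = 0.00255701/(0.00255701+0.00046608) = 0.84583.
Posterior mean = w·x̄ + (1−w)·μ₀ = 0.84583·166.6 + 0.15417·189.65 = 170.154.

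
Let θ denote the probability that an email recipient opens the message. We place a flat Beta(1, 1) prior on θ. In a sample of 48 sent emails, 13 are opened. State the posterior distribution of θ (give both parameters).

The binomial likelihood is conjugate to the Beta prior: with 13 successes and 35 failures, the posterior is Beta(1+13, 1+35) = Beta(14, 36).

Posterior: Beta(14, 36)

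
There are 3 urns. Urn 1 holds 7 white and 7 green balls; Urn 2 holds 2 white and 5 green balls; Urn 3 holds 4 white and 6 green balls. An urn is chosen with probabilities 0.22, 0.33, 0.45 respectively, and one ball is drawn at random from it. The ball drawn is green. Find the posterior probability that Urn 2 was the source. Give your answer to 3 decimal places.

P(green|Urn 1) = 0.5; P(green|Urn 2) = 0.7143; P(green|Urn 3) = 0.6.
Prior × likelihood for each source: 0.22·0.5=0.1100, 0.33·0.7143=0.2357, 0.45·0.6=0.2700. Summing gives P(green) = 0.61571.
P(Urn 2 | green) = 0.2357 / 0.61571 = 0.383.

Posterior probability ≈ 0.383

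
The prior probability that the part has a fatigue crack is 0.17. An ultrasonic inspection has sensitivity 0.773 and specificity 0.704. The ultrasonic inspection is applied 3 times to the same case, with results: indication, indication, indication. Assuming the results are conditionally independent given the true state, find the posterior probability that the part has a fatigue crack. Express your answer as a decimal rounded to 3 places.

Posterior P(H) ≈ 0.785

Let H be the event that the part has a fatigue crack; start with P(H) = 0.17. P('indication'|H) = 0.773, P('indication'|¬H) = 0.296.
Update on result 1 ('indication'): P(H) ← 0.773·0.1700 / (0.773·0.1700 + 0.296·0.8300) = 0.13141/0.37709 = 0.3485.
Update on result 2 ('indication'): P(H) ← 0.773·0.3485 / (0.773·0.3485 + 0.296·0.6515) = 0.26938/0.46223 = 0.5828.
Update on result 3 ('indication'): P(H) ← 0.773·0.5828 / (0.773·0.5828 + 0.296·0.4172) = 0.45049/0.57399 = 0.7848.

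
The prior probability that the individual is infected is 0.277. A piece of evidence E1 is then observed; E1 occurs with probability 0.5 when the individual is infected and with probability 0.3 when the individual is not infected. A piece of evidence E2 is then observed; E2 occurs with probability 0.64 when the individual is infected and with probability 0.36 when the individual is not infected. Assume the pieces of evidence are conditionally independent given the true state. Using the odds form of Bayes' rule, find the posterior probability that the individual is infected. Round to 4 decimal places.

Prior odds = 0.277/(1−0.277) = 0.38313.
Likelihood ratio for E1 = 0.5/0.3 = 1.6667.
Likelihood ratio for E2 = 0.64/0.36 = 1.7778.
Posterior odds = prior odds × LR₁ × LR₂ = 1.1352.
Posterior probability = odds/(1+odds) = 1.1352/2.1352 = 0.5317.

Posterior probability ≈ 0.5317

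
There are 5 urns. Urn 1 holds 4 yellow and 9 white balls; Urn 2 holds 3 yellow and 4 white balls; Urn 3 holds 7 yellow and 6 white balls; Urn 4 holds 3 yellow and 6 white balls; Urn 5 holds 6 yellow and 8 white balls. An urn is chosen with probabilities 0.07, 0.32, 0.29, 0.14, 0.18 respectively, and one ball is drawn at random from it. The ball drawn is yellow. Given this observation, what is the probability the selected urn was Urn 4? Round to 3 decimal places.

Tabulate prior·likelihood by source: [1] prior 0.07, lik 0.3077, product 0.02154; [2] prior 0.32, lik 0.4286, product 0.1371; [3] prior 0.29, lik 0.5385, product 0.1562; [4] prior 0.14, lik 0.3333, product 0.04667; [5] prior 0.18, lik 0.4286, product 0.07714.
Normalizing constant = 0.43864; the posterior for Urn 4 is its product over the sum, 0.04667/0.43864 = 0.106.

Posterior probability ≈ 0.106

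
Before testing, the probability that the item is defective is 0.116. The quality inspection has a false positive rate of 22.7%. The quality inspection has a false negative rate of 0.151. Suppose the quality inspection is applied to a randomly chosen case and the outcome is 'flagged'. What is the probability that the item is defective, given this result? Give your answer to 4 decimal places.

P(H | E) ≈ 0.3292

Let H be the event that the item is defective. P(H) = 0.116, so P(¬H) = 0.884. With E the 'flagged' result, P(E|H) = 0.849 and P(E|¬H) = 0.227.
P(E) = 0.849·0.116 + 0.227·0.884 = 0.098484 + 0.20067 = 0.29915.
By Bayes' theorem, P(H|E) = 0.098484 / 0.29915 = 0.3292.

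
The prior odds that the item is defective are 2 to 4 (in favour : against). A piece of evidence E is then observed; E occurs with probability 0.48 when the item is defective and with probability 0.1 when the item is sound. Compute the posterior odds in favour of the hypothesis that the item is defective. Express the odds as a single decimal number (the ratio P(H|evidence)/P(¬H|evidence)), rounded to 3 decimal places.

Posterior odds ≈ 2.400

Prior odds = 2/4 = 0.50000. In log-odds, ln(0.50000) = -0.69315.
Add log likelihood ratio: ln(4.8000) = 1.5686.
Posterior log-odds = 0.87547, so posterior odds = exp(0.87547) = 2.4000.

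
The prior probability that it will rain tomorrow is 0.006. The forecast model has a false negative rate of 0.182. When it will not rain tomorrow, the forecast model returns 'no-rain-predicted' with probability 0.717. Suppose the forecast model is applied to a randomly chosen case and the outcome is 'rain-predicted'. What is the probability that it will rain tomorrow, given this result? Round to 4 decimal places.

P(H | E) ≈ 0.0171

Write H for 'it will rain tomorrow'. Prior odds H:¬H = 0.006/0.994 = 0.0060362. For the 'rain-predicted' outcome, the likelihood ratio is 0.818/0.283 = 2.8905.
Posterior odds = 0.0060362 × 2.8905 = 0.017447, so P(H|E) = 0.017447/(1+0.017447) = 0.0171.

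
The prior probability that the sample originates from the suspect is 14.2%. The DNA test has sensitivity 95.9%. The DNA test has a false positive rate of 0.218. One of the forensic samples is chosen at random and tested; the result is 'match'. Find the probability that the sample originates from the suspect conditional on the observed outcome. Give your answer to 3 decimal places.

Let H be the event that the sample originates from the suspect. P(H) = 0.142, so P(¬H) = 0.858. With E the 'match' result, P(E|H) = 0.959 and P(E|¬H) = 0.218.
P(E) = 0.959·0.142 + 0.218·0.858 = 0.13618 + 0.18704 = 0.32322.
By Bayes' theorem, P(H|E) = 0.13618 / 0.32322 = 0.421.

P(H | E) ≈ 0.421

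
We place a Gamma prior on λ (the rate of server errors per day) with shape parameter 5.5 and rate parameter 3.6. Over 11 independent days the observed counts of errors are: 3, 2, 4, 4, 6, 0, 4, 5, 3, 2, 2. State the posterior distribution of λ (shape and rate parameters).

Posterior: Gamma(shape=40.5, rate=14.6)

Total count ∑xᵢ = 35 over n = 11 days.
Gamma is conjugate to the Poisson likelihood: posterior is Gamma(shape = 5.5+35 = 40.5, rate = 3.6+11 = 14.6).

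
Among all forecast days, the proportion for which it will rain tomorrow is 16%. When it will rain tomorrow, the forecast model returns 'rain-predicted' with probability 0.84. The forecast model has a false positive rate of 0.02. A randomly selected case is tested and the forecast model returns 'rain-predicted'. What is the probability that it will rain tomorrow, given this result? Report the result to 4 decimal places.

Write H for 'it will rain tomorrow'. Prior odds H:¬H = 0.16/0.84 = 0.19048. For the 'rain-predicted' outcome, the likelihood ratio is 0.84/0.02 = 42.000.
Posterior odds = 0.19048 × 42.000 = 8.0000, so P(H|E) = 8.0000/(1+8.0000) = 0.8889.

P(H | E) ≈ 0.8889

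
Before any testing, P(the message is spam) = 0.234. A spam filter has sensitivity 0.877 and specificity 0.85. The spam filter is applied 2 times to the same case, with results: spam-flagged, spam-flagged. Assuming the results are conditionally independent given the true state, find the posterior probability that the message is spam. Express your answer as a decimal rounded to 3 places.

Posterior P(H) ≈ 0.913

Let H be the event that the message is spam; start with P(H) = 0.234. P('spam-flagged'|H) = 0.877, P('spam-flagged'|¬H) = 0.15.
Update on result 1 ('spam-flagged'): P(H) ← 0.877·0.2340 / (0.877·0.2340 + 0.15·0.7660) = 0.20522/0.32012 = 0.6411.
Update on result 2 ('spam-flagged'): P(H) ← 0.877·0.6411 / (0.877·0.6411 + 0.15·0.3589) = 0.56222/0.61606 = 0.9126.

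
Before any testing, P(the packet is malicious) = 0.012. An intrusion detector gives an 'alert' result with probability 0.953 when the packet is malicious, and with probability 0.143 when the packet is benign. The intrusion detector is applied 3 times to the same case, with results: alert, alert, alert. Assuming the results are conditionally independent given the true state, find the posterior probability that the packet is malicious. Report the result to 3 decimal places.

With H the event that the packet is malicious, the joint likelihood of the observed sequence is P(data|H) = 0.953·0.953·0.953 = 0.86552 and P(data|¬H) = 0.143·0.143·0.143 = 0.0029242.
Bayes: P(H|data) = 0.012·0.86552 / (0.012·0.86552 + 0.988·0.0029242) = 0.010386/0.013275 = 0.7824.

Posterior P(H) ≈ 0.782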